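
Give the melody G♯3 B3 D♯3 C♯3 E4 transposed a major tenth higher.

G#3 -> B#4
B3 -> D#5
D#3 -> F##4
C#3 -> E#4
E4 -> G#5

B#4 D#5 F##4 E#4 G#5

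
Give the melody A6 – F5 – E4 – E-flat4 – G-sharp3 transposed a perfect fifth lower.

A6: a fifth down reaches D, and 7 semitones makes it D6.
F5: a fifth down reaches B, and 7 semitones makes it Bb4.
E4: a fifth down reaches A, and 7 semitones makes it A3.
Eb4: a fifth down reaches A, and 7 semitones makes it Ab3.
G#3 down a perfect fifth is C#3.

D6 Bb4 A3 Ab3 C#3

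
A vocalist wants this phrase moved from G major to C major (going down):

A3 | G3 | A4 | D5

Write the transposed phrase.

D3 C3 D4 G4

From G down to C is a perfect fifth; apply that to each pitch.
A3 to D3
G3 to C3
A4 to D4
D5 to G4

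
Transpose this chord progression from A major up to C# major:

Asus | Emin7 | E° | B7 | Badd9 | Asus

C#sus G#min7 G#° D#7 D#add9 C#sus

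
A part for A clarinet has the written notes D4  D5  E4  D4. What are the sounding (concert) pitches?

The A clarinet sounds a minor third below written, so transpose each written note down a minor third.
D4 becomes B3
D5 becomes B4
E4 becomes C#4
D4 becomes B3

B3 B4 C#4 B3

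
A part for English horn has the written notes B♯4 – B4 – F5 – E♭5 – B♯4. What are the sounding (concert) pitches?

Written C4 on the English horn sounds as F3, a perfect fifth lower; apply that shift to every note.
B#4 → E#4
B4 → E4
F5 → Bb4
Eb5 → Ab4
B#4 → E#4

E#4 E4 Bb4 Ab4 E#4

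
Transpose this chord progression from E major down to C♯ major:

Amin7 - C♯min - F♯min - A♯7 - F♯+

E major down to C♯ major is a minor third; each chord root moves by that interval while the quality stays the same.
Amin7: root A down a minor third → F#, giving F#min7.
C♯min: root C♯ down a minor third → A#, giving A#min.
F♯min: root F♯ down a minor third → D#, giving D#min.
A♯7: root A♯ down a minor third → F##, giving F##7.
F♯+: root F♯ down a minor third → D#, giving D#+.

F#min7 A#min D#min F##7 D#+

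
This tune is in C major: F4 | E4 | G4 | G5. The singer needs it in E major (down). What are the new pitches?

A3 G#3 B3 B4

From C down to E is a minor sixth; apply that to each pitch.
F4 to A3
E4 to G#3
G4 to B3
G5 to B4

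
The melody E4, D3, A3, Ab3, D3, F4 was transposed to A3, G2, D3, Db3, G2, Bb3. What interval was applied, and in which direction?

Take the first pair: E4 → A3. E to A spans 5 letter names, so the interval is some kind of fifth.
A3 to E4 is 7 semitones, which makes it a perfect fifth; the second version is lower, so the direction is down.
Checking another pair — F4 → Bb3 — gives the same interval.

down a perfect fifth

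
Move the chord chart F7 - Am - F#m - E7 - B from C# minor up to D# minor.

G7 Bm G#m F#7 C#

C# minor up to D# minor is a major second; each chord root moves by that interval while the quality stays the same.
F7: root F up a major second → G, giving G7.
Am: root A up a major second → B, giving Bm.
F#m: root F# up a major second → G#, giving G#m.
E7: root E up a major second → F#, giving F#7.
B: root B up a major second → C#, giving C#.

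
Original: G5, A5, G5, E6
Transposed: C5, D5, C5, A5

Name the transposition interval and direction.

down a perfect fifth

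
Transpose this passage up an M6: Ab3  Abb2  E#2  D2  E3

Ab3 becomes F4
Abb2 becomes Fb3
E#2 becomes C##3
D2 becomes B2
E3 becomes C#4

F4 Fb3 C##3 B2 C#4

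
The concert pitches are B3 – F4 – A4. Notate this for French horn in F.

F#4 C5 E5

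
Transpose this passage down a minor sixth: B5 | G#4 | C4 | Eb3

D#5 B#3 E3 G2

A minor sixth down from B5 gives D#5.
G#4: a sixth down reaches B, and 8 semitones makes it B#3.
C4: a sixth down reaches E, and 8 semitones makes it E3.
A minor sixth down from Eb3 gives G2.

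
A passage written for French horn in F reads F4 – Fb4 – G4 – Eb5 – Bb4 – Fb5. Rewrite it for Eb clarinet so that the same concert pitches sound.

G3 Gb3 A3 F4 C4 Gb4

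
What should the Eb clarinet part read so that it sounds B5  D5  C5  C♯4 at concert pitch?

The Eb clarinet sounds a minor third above written, so the written part must be a minor third below concert — transpose each note down.
B5 gives G#5
D5 gives B4
C5 gives A4
C#4 gives A#3

G#5 B4 A4 A#3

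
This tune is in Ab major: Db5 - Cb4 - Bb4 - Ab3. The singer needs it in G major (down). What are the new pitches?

Ab major to G major down is a minor second, so every note moves down by that interval.
Db5 gives C5
Cb4 gives Bb3
Bb4 gives A4
Ab3 gives G3

C5 Bb3 A4 G3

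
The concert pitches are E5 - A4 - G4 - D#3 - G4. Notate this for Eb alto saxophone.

C#6 F#5 E5 B#3 E5

The Eb alto saxophone sounds a major sixth below written, so the written part must be a major sixth above concert — transpose each note up.
E5 -> C#6
A4 -> F#5
G4 -> E5
D#3 -> B#3
G4 -> E5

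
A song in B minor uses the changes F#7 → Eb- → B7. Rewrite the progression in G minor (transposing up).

B minor up to G minor is a minor sixth; each chord root moves by that interval while the quality stays the same.
F#7: root F# up a minor sixth → D, giving D7.
Eb-: root Eb up a minor sixth → Cb, giving Cb-.
B7: root B up a minor sixth → G, giving G7.

D7 Cb- G7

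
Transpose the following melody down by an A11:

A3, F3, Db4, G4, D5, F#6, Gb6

Eb2 Cb2 Abb2 Db3 Ab3 C5 Dbb5

A3 gives Eb2
F3 gives Cb2
Db4 gives Abb2
G4 gives Db3
D5 gives Ab3
F#6 gives C5
Gb6 gives Dbb5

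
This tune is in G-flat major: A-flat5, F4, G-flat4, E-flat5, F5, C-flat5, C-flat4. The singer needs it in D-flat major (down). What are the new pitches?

Eb5 C4 Db4 Bb4 C5 Gb4 Gb3

From G-flat down to D-flat is a perfect fourth; apply that to each pitch.
Ab5 → Eb5
F4 → C4
Gb4 → Db4
Eb5 → Bb4
F5 → C5
Cb5 → Gb4
Cb4 → Gb3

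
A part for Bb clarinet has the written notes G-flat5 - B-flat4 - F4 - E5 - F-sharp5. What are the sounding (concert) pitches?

Fb5 Ab4 Eb4 D5 E5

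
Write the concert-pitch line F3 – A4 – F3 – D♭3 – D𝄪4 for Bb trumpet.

G3 B4 G3 Eb3 E##4

Written C4 sounds as Bb3 on the Bb trumpet, so concert pitches are written a major second up.
F3 becomes G3
A4 becomes B4
F3 becomes G3
Db3 becomes Eb3
D##4 becomes E##4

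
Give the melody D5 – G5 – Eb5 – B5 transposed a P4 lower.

A4 D5 Bb4 F#5

D5 gives A4
G5 gives D5
Eb5 gives Bb4
B5 gives F#5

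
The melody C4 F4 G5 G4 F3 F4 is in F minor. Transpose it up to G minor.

F minor to G minor up is a major second, so every note moves up by that interval.
C4 -> D4
F4 -> G4
G5 -> A5
G4 -> A4
F3 -> G3
F4 -> G4

D4 G4 A5 A4 G3 G4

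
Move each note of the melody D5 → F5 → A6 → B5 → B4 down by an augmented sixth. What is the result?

Fb4 Abb4 Cb6 Db5 Db4

D5 down an augmented sixth is Fb4.
An augmented sixth down from F5 gives Abb4.
A6: a sixth down reaches C, and 10 semitones makes it Cb6.
B5 down an augmented sixth is Db5.
B4: a sixth down reaches D, and 10 semitones makes it Db4.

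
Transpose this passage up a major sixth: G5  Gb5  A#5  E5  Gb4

E6 Eb6 F##6 C#6 Eb5

G5 to E6
Gb5 to Eb6
A#5 to F##6
E5 to C#6
Gb4 to Eb5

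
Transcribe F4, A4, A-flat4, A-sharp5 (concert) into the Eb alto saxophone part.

D5 F#5 F5 F##6

Written C4 sounds as Eb3 on the Eb alto saxophone, so concert pitches are written a major sixth up.
F4 becomes D5
A4 becomes F#5
Ab4 becomes F5
A#5 becomes F##6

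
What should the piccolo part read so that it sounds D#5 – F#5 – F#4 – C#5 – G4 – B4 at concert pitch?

D#4 F#4 F#3 C#4 G3 B3

The piccolo sounds a perfect octave above written, so the written part must be a perfect octave below concert — transpose each note down.
D#5 -> D#4
F#5 -> F#4
F#4 -> F#3
C#5 -> C#4
G4 -> G3
B4 -> B3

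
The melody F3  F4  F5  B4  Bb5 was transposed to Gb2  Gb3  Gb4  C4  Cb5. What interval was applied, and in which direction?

down a major seventh

Take the first pair: F3 → Gb2. F to G spans 7 letter names, so the interval is some kind of seventh.
Gb2 to F3 is 11 semitones, which makes it a major seventh; the second version is lower, so the direction is down.
Checking another pair — Bb5 → Cb5 — gives the same interval.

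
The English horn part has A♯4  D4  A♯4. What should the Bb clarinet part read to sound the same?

E#4 A3 E#4

First find concert pitch: the English horn sounds a perfect fifth below written, so A♯4 D4 A♯4 sounds D#4 G3 D#4.
Then write for Bb clarinet: it sounds a major second below written, so the part must be a major second above concert.
D#4 → E#4
G3 → A3
D#4 → E#4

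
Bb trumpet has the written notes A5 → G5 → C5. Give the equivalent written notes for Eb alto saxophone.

First find concert pitch: the Bb trumpet sounds a major second below written, so A5 G5 C5 sounds G5 F5 Bb4.
Then write for Eb alto saxophone: it sounds a major sixth below written, so the part must be a major sixth above concert.
G5 → E6
F5 → D6
Bb4 → G5

E6 D6 G5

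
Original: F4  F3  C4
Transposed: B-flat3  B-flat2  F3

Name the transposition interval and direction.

Take the first pair: F4 → Bb3. F to B spans 5 letter names, so the interval is some kind of fifth.
Bb3 to F4 is 7 semitones, which makes it a perfect fifth; the second version is lower, so the direction is down.
Checking another pair — C4 → F3 — gives the same interval.

down a perfect fifth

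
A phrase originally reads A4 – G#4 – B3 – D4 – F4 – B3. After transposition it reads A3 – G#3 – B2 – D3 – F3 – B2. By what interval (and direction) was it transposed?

From A4 to A3 is 8 letter names — an octave of some quality.
A3 to A4 is 12 semitones, which makes it a perfect octave; the second version is lower, so the direction is down.
Checking another pair — B3 → B2 — gives the same interval.

down a perfect octave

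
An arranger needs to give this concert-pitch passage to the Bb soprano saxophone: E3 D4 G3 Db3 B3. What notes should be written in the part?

The Bb soprano saxophone sounds a major second below written, so the written part must be a major second above concert — transpose each note up.
E3 gives F#3
D4 gives E4
G3 gives A3
Db3 gives Eb3
B3 gives C#4

F#3 E4 A3 Eb3 C#4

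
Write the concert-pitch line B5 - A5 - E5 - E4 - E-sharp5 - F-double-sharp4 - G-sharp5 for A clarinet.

Written C4 sounds as A3 on the A clarinet, so concert pitches are written a minor third up.
B5 becomes D6
A5 becomes C6
E5 becomes G5
E4 becomes G4
E#5 becomes G#5
F##4 becomes A#4
G#5 becomes B5

D6 C6 G5 G4 G#5 A#4 B5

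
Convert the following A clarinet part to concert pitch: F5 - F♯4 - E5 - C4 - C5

D5 D#4 C#5 A3 A4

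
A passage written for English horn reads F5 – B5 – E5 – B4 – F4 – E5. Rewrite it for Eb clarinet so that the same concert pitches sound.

First find concert pitch: the English horn sounds a perfect fifth below written, so F5 B5 E5 B4 F4 E5 sounds Bb4 E5 A4 E4 Bb3 A4.
Then write for Eb clarinet: it sounds a minor third above written, so the part must be a minor third below concert.
Bb4 → G4
E5 → C#5
A4 → F#4
E4 → C#4
Bb3 → G3
A4 → F#4

G4 C#5 F#4 C#4 G3 F#4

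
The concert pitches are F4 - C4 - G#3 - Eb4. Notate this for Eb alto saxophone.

Written C4 sounds as Eb3 on the Eb alto saxophone, so concert pitches are written a major sixth up.
F4 -> D5
C4 -> A4
G#3 -> E#4
Eb4 -> C5

D5 A4 E#4 C5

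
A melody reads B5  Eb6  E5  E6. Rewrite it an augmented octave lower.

Bb4 Ebb5 Eb4 Eb5

An augmented octave down from B5 gives Bb4.
Eb6 down an augmented octave is Ebb5.
E5 down an augmented octave is Eb4.
E6: an octave down reaches E, and 13 semitones makes it Eb5.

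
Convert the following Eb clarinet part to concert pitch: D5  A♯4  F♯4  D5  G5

F5 C#5 A4 F5 Bb5

Written C4 on the Eb clarinet sounds as Eb4, a minor third higher; apply that shift to every note.
D5 → F5
A#4 → C#5
F#4 → A4
D5 → F5
G5 → Bb5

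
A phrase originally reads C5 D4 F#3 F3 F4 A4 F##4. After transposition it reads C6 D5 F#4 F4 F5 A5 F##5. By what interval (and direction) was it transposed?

Take the first pair: C5 → C6. C to C spans 8 letter names, so the interval is some kind of octave.
C5 to C6 is 12 semitones, which makes it a perfect octave; the second version is higher, so the direction is up.
Checking another pair — F##4 → F##5 — gives the same interval.

up a perfect octave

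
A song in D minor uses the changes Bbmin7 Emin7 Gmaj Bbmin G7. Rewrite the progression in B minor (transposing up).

D minor up to B minor is a major sixth; each chord root moves by that interval while the quality stays the same.
Bbmin7: root Bb up a major sixth → G, giving Gmin7.
Emin7: root E up a major sixth → C#, giving C#min7.
Gmaj: root G up a major sixth → E, giving Emaj.
Bbmin: root Bb up a major sixth → G, giving Gmin.
G7: root G up a major sixth → E, giving E7.

Gmin7 C#min7 Emaj Gmin E7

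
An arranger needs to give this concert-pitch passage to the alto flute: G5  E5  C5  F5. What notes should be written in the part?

C6 A5 F5 Bb5

Written C4 sounds as G3 on the alto flute, so concert pitches are written a perfect fourth up.
G5 → C6
E5 → A5
C5 → F5
F5 → Bb5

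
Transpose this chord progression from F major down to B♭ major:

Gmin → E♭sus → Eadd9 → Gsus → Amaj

Cmin Absus Aadd9 Csus Dmaj

F major down to B♭ major is a perfect fifth; each chord root moves by that interval while the quality stays the same.
Gmin: root G down a perfect fifth → C, giving Cmin.
E♭sus: root E♭ down a perfect fifth → Ab, giving Absus.
Eadd9: root E down a perfect fifth → A, giving Aadd9.
Gsus: root G down a perfect fifth → C, giving Csus.
Amaj: root A down a perfect fifth → D, giving Dmaj.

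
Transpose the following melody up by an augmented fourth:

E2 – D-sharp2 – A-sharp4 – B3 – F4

A#2 G##2 D##5 E#4 B4

E2 -> A#2
D#2 -> G##2
A#4 -> D##5
B3 -> E#4
F4 -> B4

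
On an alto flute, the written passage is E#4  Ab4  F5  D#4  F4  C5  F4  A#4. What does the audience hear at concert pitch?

Written C4 on the alto flute sounds as G3, a perfect fourth lower; apply that shift to every note.
E#4 to B#3
Ab4 to Eb4
F5 to C5
D#4 to A#3
F4 to C4
C5 to G4
F4 to C4
A#4 to E#4

B#3 Eb4 C5 A#3 C4 G4 C4 E#4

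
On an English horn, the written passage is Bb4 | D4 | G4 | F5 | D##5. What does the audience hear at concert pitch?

The English horn sounds a perfect fifth below written, so transpose each written note down a perfect fifth.
Bb4 → Eb4
D4 → G3
G4 → C4
F5 → Bb4
D##5 → G##4

Eb4 G3 C4 Bb4 G##4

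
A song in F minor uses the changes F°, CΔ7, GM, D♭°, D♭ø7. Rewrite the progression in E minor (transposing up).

E° BΔ7 F#M C° Cø7

F minor up to E minor is a major seventh; each chord root moves by that interval while the quality stays the same.
F°: root F up a major seventh → E, giving E°.
CΔ7: root C up a major seventh → B, giving BΔ7.
GM: root G up a major seventh → F#, giving F#M.
D♭°: root D♭ up a major seventh → C, giving C°.
D♭ø7: root D♭ up a major seventh → C, giving Cø7.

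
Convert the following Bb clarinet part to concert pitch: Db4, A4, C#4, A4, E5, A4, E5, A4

The Bb clarinet sounds a major second below written, so transpose each written note down a major second.
Db4 → Cb4
A4 → G4
C#4 → B3
A4 → G4
E5 → D5
A4 → G4
E5 → D5
A4 → G4

Cb4 G4 B3 G4 D5 G4 D5 G4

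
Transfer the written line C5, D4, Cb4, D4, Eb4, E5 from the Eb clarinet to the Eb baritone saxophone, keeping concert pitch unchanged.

First find concert pitch: the Eb clarinet sounds a minor third above written, so C5 D4 Cb4 D4 Eb4 E5 sounds Eb5 F4 Ebb4 F4 Gb4 G5.
Then write for Eb baritone saxophone: it sounds a major thirteenth below written, so the part must be a major thirteenth above concert.
Eb5 → C7
F4 → D6
Ebb4 → Cb6
F4 → D6
Gb4 → Eb6
G5 → E7

C7 D6 Cb6 D6 Eb6 E7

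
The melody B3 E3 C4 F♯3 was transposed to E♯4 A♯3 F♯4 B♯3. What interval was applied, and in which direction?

up an augmented fourth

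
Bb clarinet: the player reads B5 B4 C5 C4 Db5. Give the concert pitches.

A5 A4 Bb4 Bb3 Cb5

Written C4 on the Bb clarinet sounds as Bb3, a major second lower; apply that shift to every note.
B5 → A5
B4 → A4
C5 → Bb4
C4 → Bb3
Db5 → Cb5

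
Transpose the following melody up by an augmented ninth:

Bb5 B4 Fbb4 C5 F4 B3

Bb5 up an augmented ninth is C#7.
B4: a ninth up reaches C, and 15 semitones makes it C##6.
Fbb4: a ninth up reaches G, and 15 semitones makes it Gb5.
C5 up an augmented ninth is D#6.
F4: a ninth up reaches G, and 15 semitones makes it G#5.
An augmented ninth up from B3 gives C##5.

C#7 C##6 Gb5 D#6 G#5 C##5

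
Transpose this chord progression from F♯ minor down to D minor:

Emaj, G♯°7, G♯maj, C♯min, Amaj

Cmaj E°7 Emaj Amin Fmaj

F♯ minor down to D minor is a major third; each chord root moves by that interval while the quality stays the same.
Emaj: root E down a major third → C, giving Cmaj.
G♯°7: root G♯ down a major third → E, giving E°7.
G♯maj: root G♯ down a major third → E, giving Emaj.
C♯min: root C♯ down a major third → A, giving Amin.
Amaj: root A down a major third → F, giving Fmaj.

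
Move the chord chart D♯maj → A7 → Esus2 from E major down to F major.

E major down to F major is a major seventh; each chord root moves by that interval while the quality stays the same.
D♯maj: root D♯ down a major seventh → E, giving Emaj.
A7: root A down a major seventh → Bb, giving Bb7.
Esus2: root E down a major seventh → F, giving Fsus2.

Emaj Bb7 Fsus2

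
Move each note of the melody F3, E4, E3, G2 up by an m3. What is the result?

F3: a third up reaches A, and 3 semitones makes it Ab3.
E4 up a minor third is G4.
E3: a third up reaches G, and 3 semitones makes it G3.
A minor third up from G2 gives Bb2.

Ab3 G4 G3 Bb2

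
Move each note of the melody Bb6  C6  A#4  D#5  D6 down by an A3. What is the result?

Gbb6 Abb5 F4 Bb4 Bbb5

Bb6 down an augmented third is Gbb6.
C6: a third down reaches A, and 5 semitones makes it Abb5.
An augmented third down from A#4 gives F4.
An augmented third down from D#5 gives Bb4.
D6: a third down reaches B, and 5 semitones makes it Bbb5.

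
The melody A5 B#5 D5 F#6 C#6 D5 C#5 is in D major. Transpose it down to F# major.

C#5 D##5 F#4 A#5 E#5 F#4 E#4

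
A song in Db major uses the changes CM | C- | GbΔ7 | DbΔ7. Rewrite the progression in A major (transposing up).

Db major up to A major is an augmented fifth; each chord root moves by that interval while the quality stays the same.
CM: root C up an augmented fifth → G#, giving G#M.
C-: root C up an augmented fifth → G#, giving G#-.
GbΔ7: root Gb up an augmented fifth → D, giving DΔ7.
DbΔ7: root Db up an augmented fifth → A, giving AΔ7.

G#M G#- DΔ7 AΔ7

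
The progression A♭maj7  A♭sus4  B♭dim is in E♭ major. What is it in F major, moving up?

Bbmaj7 Bbsus4 Cdim

E♭ major up to F major is a major second; each chord root moves by that interval while the quality stays the same.
A♭maj7: root A♭ up a major second → Bb, giving Bbmaj7.
A♭sus4: root A♭ up a major second → Bb, giving Bbsus4.
B♭dim: root B♭ up a major second → C, giving Cdim.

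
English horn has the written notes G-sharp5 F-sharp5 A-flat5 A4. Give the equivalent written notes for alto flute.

F#5 E5 Gb5 G4

First find concert pitch: the English horn sounds a perfect fifth below written, so G-sharp5 F-sharp5 A-flat5 A4 sounds C#5 B4 Db5 D4.
Then write for alto flute: it sounds a perfect fourth below written, so the part must be a perfect fourth above concert.
C#5 → F#5
B4 → E5
Db5 → Gb5
D4 → G4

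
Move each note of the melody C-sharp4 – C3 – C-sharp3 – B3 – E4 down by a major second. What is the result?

C#4 → B3
C3 → Bb2
C#3 → B2
B3 → A3
E4 → D4

B3 Bb2 B2 A3 D4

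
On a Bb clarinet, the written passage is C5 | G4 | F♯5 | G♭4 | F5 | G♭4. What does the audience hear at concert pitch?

The Bb clarinet sounds a major second below written, so transpose each written note down a major second.
C5 -> Bb4
G4 -> F4
F#5 -> E5
Gb4 -> Fb4
F5 -> Eb5
Gb4 -> Fb4

Bb4 F4 E5 Fb4 Eb5 Fb4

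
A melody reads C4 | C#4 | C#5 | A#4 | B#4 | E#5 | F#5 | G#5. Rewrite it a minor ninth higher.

Db5 D5 D6 B5 C#6 F#6 G6 A6

C4 -> Db5
C#4 -> D5
C#5 -> D6
A#4 -> B5
B#4 -> C#6
E#5 -> F#6
F#5 -> G6
G#5 -> A6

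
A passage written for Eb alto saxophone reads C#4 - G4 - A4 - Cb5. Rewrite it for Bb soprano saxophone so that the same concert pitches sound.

F#3 C4 D4 Fb4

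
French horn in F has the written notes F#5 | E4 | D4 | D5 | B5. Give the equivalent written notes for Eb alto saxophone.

First find concert pitch: the French horn in F sounds a perfect fifth below written, so F#5 E4 D4 D5 B5 sounds B4 A3 G3 G4 E5.
Then write for Eb alto saxophone: it sounds a major sixth below written, so the part must be a major sixth above concert.
B4 → G#5
A3 → F#4
G3 → E4
G4 → E5
E5 → C#6

G#5 F#4 E4 E5 C#6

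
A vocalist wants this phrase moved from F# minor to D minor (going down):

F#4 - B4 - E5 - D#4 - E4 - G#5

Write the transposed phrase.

F# minor to D minor down is a major third, so every note moves down by that interval.
F#4 → D4
B4 → G4
E5 → C5
D#4 → B3
E4 → C4
G#5 → E5

D4 G4 C5 B3 C4 E5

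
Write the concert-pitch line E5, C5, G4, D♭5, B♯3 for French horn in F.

The French horn in F sounds a perfect fifth below written, so the written part must be a perfect fifth above concert — transpose each note up.
E5 gives B5
C5 gives G5
G4 gives D5
Db5 gives Ab5
B#3 gives F##4

B5 G5 D5 Ab5 F##4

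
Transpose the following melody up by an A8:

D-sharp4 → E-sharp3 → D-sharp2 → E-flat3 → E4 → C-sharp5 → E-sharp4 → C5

D##5 E##4 D##3 E4 E#5 C##6 E##5 C#6

D#4 to D##5
E#3 to E##4
D#2 to D##3
Eb3 to E4
E4 to E#5
C#5 to C##6
E#4 to E##5
C5 to C#6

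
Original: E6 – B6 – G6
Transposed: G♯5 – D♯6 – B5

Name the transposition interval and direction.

From E6 to G#5 is 6 letter names — a sixth of some quality.
G#5 to E6 is 8 semitones, which makes it a minor sixth; the second version is lower, so the direction is down.
Checking another pair — G6 → B5 — gives the same interval.

down a minor sixth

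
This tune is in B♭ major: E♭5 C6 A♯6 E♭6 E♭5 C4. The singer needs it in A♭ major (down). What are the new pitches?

Db5 Bb5 G#6 Db6 Db5 Bb3

From B♭ down to A♭ is a major second; apply that to each pitch.
Eb5 becomes Db5
C6 becomes Bb5
A#6 becomes G#6
Eb6 becomes Db6
Eb5 becomes Db5
C4 becomes Bb3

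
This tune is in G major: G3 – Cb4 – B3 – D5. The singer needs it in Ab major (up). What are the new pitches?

G major to Ab major up is a minor second, so every note moves up by that interval.
G3 → Ab3
Cb4 → Dbb4
B3 → C4
D5 → Eb5

Ab3 Dbb4 C4 Eb5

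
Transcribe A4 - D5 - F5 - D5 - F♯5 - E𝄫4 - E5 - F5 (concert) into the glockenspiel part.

Written C4 sounds as C6 on the glockenspiel, so concert pitches are written a perfect fifteenth down.
A4 to A2
D5 to D3
F5 to F3
D5 to D3
F#5 to F#3
Ebb4 to Ebb2
E5 to E3
F5 to F3

A2 D3 F3 D3 F#3 Ebb2 E3 F3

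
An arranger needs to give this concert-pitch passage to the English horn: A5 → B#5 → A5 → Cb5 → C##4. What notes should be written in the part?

E6 F##6 E6 Gb5 G##4

Written C4 sounds as F3 on the English horn, so concert pitches are written a perfect fifth up.
A5 -> E6
B#5 -> F##6
A5 -> E6
Cb5 -> Gb5
C##4 -> G##4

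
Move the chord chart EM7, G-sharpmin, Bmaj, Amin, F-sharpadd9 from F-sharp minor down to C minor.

BbM7 Dmin Fmaj Ebmin Cadd9

F-sharp minor down to C minor is an augmented fourth; each chord root moves by that interval while the quality stays the same.
EM7: root E down an augmented fourth → Bb, giving BbM7.
G-sharpmin: root G-sharp down an augmented fourth → D, giving Dmin.
Bmaj: root B down an augmented fourth → F, giving Fmaj.
Amin: root A down an augmented fourth → Eb, giving Ebmin.
F-sharpadd9: root F-sharp down an augmented fourth → C, giving Cadd9.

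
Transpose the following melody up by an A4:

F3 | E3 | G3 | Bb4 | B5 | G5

B3 A#3 C#4 E5 E#6 C#6

F3 → B3
E3 → A#3
G3 → C#4
Bb4 → E5
B5 → E#6
G5 → C#6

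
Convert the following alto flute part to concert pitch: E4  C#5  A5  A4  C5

Written C4 on the alto flute sounds as G3, a perfect fourth lower; apply that shift to every note.
E4 becomes B3
C#5 becomes G#4
A5 becomes E5
A4 becomes E4
C5 becomes G4

B3 G#4 E5 E4 G4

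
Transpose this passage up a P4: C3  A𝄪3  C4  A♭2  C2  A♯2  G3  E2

F3 D##4 F4 Db3 F2 D#3 C4 A2

C3: a fourth up reaches F, and 5 semitones makes it F3.
A##3 up a perfect fourth is D##4.
A perfect fourth up from C4 gives F4.
A perfect fourth up from Ab2 gives Db3.
C2: a fourth up reaches F, and 5 semitones makes it F2.
A#2: a fourth up reaches D, and 5 semitones makes it D#3.
A perfect fourth up from G3 gives C4.
E2: a fourth up reaches A, and 5 semitones makes it A2.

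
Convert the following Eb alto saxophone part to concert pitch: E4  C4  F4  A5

G3 Eb3 Ab3 C5

Written C4 on the Eb alto saxophone sounds as Eb3, a major sixth lower; apply that shift to every note.
E4 gives G3
C4 gives Eb3
F4 gives Ab3
A5 gives C5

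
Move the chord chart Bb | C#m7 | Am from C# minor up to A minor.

Gb Am7 Fm

C# minor up to A minor is a minor sixth; each chord root moves by that interval while the quality stays the same.
Bb: root Bb up a minor sixth → Gb, giving Gb.
C#m7: root C# up a minor sixth → A, giving Am7.
Am: root A up a minor sixth → F, giving Fm.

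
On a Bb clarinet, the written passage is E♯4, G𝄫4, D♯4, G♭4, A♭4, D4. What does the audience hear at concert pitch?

D#4 Fbb4 C#4 Fb4 Gb4 C4

The Bb clarinet sounds a major second below written, so transpose each written note down a major second.
E#4 becomes D#4
Gbb4 becomes Fbb4
D#4 becomes C#4
Gb4 becomes Fb4
Ab4 becomes Gb4
D4 becomes C4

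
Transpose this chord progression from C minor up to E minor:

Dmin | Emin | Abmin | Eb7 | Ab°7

F#min G#min Cmin G7 C°7

C minor up to E minor is a major third; each chord root moves by that interval while the quality stays the same.
Dmin: root D up a major third → F#, giving F#min.
Emin: root E up a major third → G#, giving G#min.
Abmin: root Ab up a major third → C, giving Cmin.
Eb7: root Eb up a major third → G, giving G7.
Ab°7: root Ab up a major third → C, giving C°7.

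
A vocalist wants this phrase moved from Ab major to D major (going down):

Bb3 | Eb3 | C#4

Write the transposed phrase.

E3 A2 F##3

From Ab down to D is a diminished fifth; apply that to each pitch.
Bb3 to E3
Eb3 to A2
C#4 to F##3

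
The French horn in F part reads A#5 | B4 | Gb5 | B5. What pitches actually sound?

D#5 E4 Cb5 E5

Written C4 on the French horn in F sounds as F3, a perfect fifth lower; apply that shift to every note.
A#5 → D#5
B4 → E4
Gb5 → Cb5
B5 → E5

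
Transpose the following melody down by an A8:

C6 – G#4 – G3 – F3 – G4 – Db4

Cb5 G3 Gb2 Fb2 Gb3 Dbb3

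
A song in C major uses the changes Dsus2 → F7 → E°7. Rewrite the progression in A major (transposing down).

Bsus2 D7 C#°7

C major down to A major is a minor third; each chord root moves by that interval while the quality stays the same.
Dsus2: root D down a minor third → B, giving Bsus2.
F7: root F down a minor third → D, giving D7.
E°7: root E down a minor third → C#, giving C#°7.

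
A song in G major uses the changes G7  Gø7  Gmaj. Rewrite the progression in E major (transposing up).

G major up to E major is a major sixth; each chord root moves by that interval while the quality stays the same.
G7: root G up a major sixth → E, giving E7.
Gø7: root G up a major sixth → E, giving Eø7.
Gmaj: root G up a major sixth → E, giving Emaj.

E7 Eø7 Emaj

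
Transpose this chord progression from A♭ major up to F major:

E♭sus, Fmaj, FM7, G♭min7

A♭ major up to F major is a major sixth; each chord root moves by that interval while the quality stays the same.
E♭sus: root E♭ up a major sixth → C, giving Csus.
Fmaj: root F up a major sixth → D, giving Dmaj.
FM7: root F up a major sixth → D, giving DM7.
G♭min7: root G♭ up a major sixth → Eb, giving Ebmin7.

Csus Dmaj DM7 Ebmin7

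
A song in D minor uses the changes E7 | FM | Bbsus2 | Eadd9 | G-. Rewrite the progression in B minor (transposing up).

D minor up to B minor is a major sixth; each chord root moves by that interval while the quality stays the same.
E7: root E up a major sixth → C#, giving C#7.
FM: root F up a major sixth → D, giving DM.
Bbsus2: root Bb up a major sixth → G, giving Gsus2.
Eadd9: root E up a major sixth → C#, giving C#add9.
G-: root G up a major sixth → E, giving E-.

C#7 DM Gsus2 C#add9 E-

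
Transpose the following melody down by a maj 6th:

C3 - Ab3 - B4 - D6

C3 becomes Eb2
Ab3 becomes Cb3
B4 becomes D4
D6 becomes F5

Eb2 Cb3 D4 F5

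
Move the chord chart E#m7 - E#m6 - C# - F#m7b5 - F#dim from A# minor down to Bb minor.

Fm7 Fm6 Db Gbm7b5 Gbdim

A# minor down to Bb minor is an augmented seventh; each chord root moves by that interval while the quality stays the same.
E#m7: root E# down an augmented seventh → F, giving Fm7.
E#m6: root E# down an augmented seventh → F, giving Fm6.
C#: root C# down an augmented seventh → Db, giving Db.
F#m7b5: root F# down an augmented seventh → Gb, giving Gbm7b5.
F#dim: root F# down an augmented seventh → Gb, giving Gbdim.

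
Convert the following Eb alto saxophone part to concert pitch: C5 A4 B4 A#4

The Eb alto saxophone sounds a major sixth below written, so transpose each written note down a major sixth.
C5 -> Eb4
A4 -> C4
B4 -> D4
A#4 -> C#4

Eb4 C4 D4 C#4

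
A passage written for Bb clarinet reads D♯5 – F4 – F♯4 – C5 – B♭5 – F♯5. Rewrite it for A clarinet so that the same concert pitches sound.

E5 Gb4 G4 Db5 Cb6 G5

First find concert pitch: the Bb clarinet sounds a major second below written, so D♯5 F4 F♯4 C5 B♭5 F♯5 sounds C#5 Eb4 E4 Bb4 Ab5 E5.
Then write for A clarinet: it sounds a minor third below written, so the part must be a minor third above concert.
C#5 → E5
Eb4 → Gb4
E4 → G4
Bb4 → Db5
Ab5 → Cb6
E5 → G5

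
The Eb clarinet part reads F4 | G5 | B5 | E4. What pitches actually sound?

Ab4 Bb5 D6 G4

The Eb clarinet sounds a minor third above written, so transpose each written note up a minor third.
F4 to Ab4
G5 to Bb5
B5 to D6
E4 to G4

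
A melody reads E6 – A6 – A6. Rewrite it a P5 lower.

A5 D6 D6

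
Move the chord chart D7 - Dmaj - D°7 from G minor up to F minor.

G minor up to F minor is a minor seventh; each chord root moves by that interval while the quality stays the same.
D7: root D up a minor seventh → C, giving C7.
Dmaj: root D up a minor seventh → C, giving Cmaj.
D°7: root D up a minor seventh → C, giving C°7.

C7 Cmaj C°7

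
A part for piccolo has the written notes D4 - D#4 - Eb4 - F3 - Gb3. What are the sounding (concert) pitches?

Written C4 on the piccolo sounds as C5, a perfect octave higher; apply that shift to every note.
D4 gives D5
D#4 gives D#5
Eb4 gives Eb5
F3 gives F4
Gb3 gives Gb4

D5 D#5 Eb5 F4 Gb4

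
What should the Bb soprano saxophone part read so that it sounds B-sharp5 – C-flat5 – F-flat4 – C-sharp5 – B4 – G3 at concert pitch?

C##6 Db5 Gb4 D#5 C#5 A3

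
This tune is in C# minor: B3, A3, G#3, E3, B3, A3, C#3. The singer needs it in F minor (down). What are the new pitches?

C# minor to F minor down is an augmented fifth, so every note moves down by that interval.
B3 → Eb3
A3 → Db3
G#3 → C3
E3 → Ab2
B3 → Eb3
A3 → Db3
C#3 → F2

Eb3 Db3 C3 Ab2 Eb3 Db3 F2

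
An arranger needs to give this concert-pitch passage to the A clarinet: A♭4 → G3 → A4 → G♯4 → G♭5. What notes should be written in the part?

Cb5 Bb3 C5 B4 Bbb5

The A clarinet sounds a minor third below written, so the written part must be a minor third above concert — transpose each note up.
Ab4 gives Cb5
G3 gives Bb3
A4 gives C5
G#4 gives B4
Gb5 gives Bbb5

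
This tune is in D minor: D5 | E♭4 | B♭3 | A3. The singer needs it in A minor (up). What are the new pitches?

A5 Bb4 F4 E4

D minor to A minor up is a perfect fifth, so every note moves up by that interval.
D5 → A5
Eb4 → Bb4
Bb3 → F4
A3 → E4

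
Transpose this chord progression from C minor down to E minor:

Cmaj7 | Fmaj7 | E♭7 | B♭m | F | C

C minor down to E minor is a minor sixth; each chord root moves by that interval while the quality stays the same.
Cmaj7: root C down a minor sixth → E, giving Emaj7.
Fmaj7: root F down a minor sixth → A, giving Amaj7.
E♭7: root E♭ down a minor sixth → G, giving G7.
B♭m: root B♭ down a minor sixth → D, giving Dm.
F: root F down a minor sixth → A, giving A.
C: root C down a minor sixth → E, giving E.

Emaj7 Amaj7 G7 Dm A E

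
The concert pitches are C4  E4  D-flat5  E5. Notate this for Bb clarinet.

D4 F#4 Eb5 F#5

Written C4 sounds as Bb3 on the Bb clarinet, so concert pitches are written a major second up.
C4 becomes D4
E4 becomes F#4
Db5 becomes Eb5
E5 becomes F#5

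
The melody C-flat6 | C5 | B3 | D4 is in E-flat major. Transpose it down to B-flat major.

Gb5 G4 F#3 A3

E-flat major to B-flat major down is a perfect fourth, so every note moves down by that interval.
Cb6 gives Gb5
C5 gives G4
B3 gives F#3
D4 gives A3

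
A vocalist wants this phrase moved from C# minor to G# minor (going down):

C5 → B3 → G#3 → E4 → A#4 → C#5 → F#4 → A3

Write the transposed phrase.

G4 F#3 D#3 B3 E#4 G#4 C#4 E3

From C# down to G# is a perfect fourth; apply that to each pitch.
C5 becomes G4
B3 becomes F#3
G#3 becomes D#3
E4 becomes B3
A#4 becomes E#4
C#5 becomes G#4
F#4 becomes C#4
A3 becomes E3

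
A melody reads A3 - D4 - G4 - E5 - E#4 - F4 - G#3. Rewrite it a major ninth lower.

G2 C3 F3 D4 D#3 Eb3 F#2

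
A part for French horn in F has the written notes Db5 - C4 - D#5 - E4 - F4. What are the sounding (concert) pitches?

Gb4 F3 G#4 A3 Bb3

The French horn in F sounds a perfect fifth below written, so transpose each written note down a perfect fifth.
Db5 gives Gb4
C4 gives F3
D#5 gives G#4
E4 gives A3
F4 gives Bb3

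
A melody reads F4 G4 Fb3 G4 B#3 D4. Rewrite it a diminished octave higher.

A diminished octave up from F4 gives Fb5.
A diminished octave up from G4 gives Gb5.
A diminished octave up from Fb3 gives Fbb4.
G4: an octave up reaches G, and 11 semitones makes it Gb5.
A diminished octave up from B#3 gives B4.
D4 up a diminished octave is Db5.

Fb5 Gb5 Fbb4 Gb5 B4 Db5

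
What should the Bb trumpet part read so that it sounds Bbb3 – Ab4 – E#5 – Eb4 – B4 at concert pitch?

Cb4 Bb4 F##5 F4 C#5

Written C4 sounds as Bb3 on the Bb trumpet, so concert pitches are written a major second up.
Bbb3 gives Cb4
Ab4 gives Bb4
E#5 gives F##5
Eb4 gives F4
B4 gives C#5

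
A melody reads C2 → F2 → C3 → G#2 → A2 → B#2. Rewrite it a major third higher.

E2 A2 E3 B#2 C#3 D##3

C2 to E2
F2 to A2
C3 to E3
G#2 to B#2
A2 to C#3
B#2 to D##3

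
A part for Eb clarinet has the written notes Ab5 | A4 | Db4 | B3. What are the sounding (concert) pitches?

Cb6 C5 Fb4 D4

The Eb clarinet sounds a minor third above written, so transpose each written note up a minor third.
Ab5 becomes Cb6
A4 becomes C5
Db4 becomes Fb4
B3 becomes D4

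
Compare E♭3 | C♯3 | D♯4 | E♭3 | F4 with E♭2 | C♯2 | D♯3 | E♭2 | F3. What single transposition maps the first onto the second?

Take the first pair: Eb3 → Eb2. E to E spans 8 letter names, so the interval is some kind of octave.
Eb2 to Eb3 is 12 semitones, which makes it a perfect octave; the second version is lower, so the direction is down.
Checking another pair — F4 → F3 — gives the same interval.

down a perfect octave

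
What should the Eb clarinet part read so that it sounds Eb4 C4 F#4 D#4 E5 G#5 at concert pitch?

C4 A3 D#4 B#3 C#5 E#5

Written C4 sounds as Eb4 on the Eb clarinet, so concert pitches are written a minor third down.
Eb4 -> C4
C4 -> A3
F#4 -> D#4
D#4 -> B#3
E5 -> C#5
G#5 -> E#5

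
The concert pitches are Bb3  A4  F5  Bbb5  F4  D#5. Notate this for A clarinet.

Db4 C5 Ab5 Dbb6 Ab4 F#5

The A clarinet sounds a minor third below written, so the written part must be a minor third above concert — transpose each note up.
Bb3 gives Db4
A4 gives C5
F5 gives Ab5
Bbb5 gives Dbb6
F4 gives Ab4
D#5 gives F#5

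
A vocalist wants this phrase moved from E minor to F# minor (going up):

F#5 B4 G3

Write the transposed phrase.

From E up to F# is a major second; apply that to each pitch.
F#5 becomes G#5
B4 becomes C#5
G3 becomes A3

G#5 C#5 A3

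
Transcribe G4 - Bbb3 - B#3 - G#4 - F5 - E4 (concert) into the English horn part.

Written C4 sounds as F3 on the English horn, so concert pitches are written a perfect fifth up.
G4 to D5
Bbb3 to Fb4
B#3 to F##4
G#4 to D#5
F5 to C6
E4 to B4

D5 Fb4 F##4 D#5 C6 B4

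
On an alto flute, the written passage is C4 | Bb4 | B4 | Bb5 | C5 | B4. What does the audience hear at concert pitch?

G3 F4 F#4 F5 G4 F#4

Written C4 on the alto flute sounds as G3, a perfect fourth lower; apply that shift to every note.
C4 → G3
Bb4 → F4
B4 → F#4
Bb5 → F5
C5 → G4
B4 → F#4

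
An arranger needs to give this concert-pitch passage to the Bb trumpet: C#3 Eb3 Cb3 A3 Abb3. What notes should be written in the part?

D#3 F3 Db3 B3 Bbb3

Written C4 sounds as Bb3 on the Bb trumpet, so concert pitches are written a major second up.
C#3 -> D#3
Eb3 -> F3
Cb3 -> Db3
A3 -> B3
Abb3 -> Bbb3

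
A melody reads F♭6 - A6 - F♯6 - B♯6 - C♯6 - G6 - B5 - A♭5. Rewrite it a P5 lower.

Bbb5 D6 B5 E#6 F#5 C6 E5 Db5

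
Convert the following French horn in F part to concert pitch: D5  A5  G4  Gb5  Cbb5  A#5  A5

Written C4 on the French horn in F sounds as F3, a perfect fifth lower; apply that shift to every note.
D5 gives G4
A5 gives D5
G4 gives C4
Gb5 gives Cb5
Cbb5 gives Fbb4
A#5 gives D#5
A5 gives D5

G4 D5 C4 Cb5 Fbb4 D#5 D5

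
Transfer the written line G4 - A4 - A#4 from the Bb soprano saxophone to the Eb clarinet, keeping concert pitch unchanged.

First find concert pitch: the Bb soprano saxophone sounds a major second below written, so G4 A4 A#4 sounds F4 G4 G#4.
Then write for Eb clarinet: it sounds a minor third above written, so the part must be a minor third below concert.
F4 → D4
G4 → E4
G#4 → E#4

D4 E4 E#4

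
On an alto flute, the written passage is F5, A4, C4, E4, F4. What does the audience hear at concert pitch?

C5 E4 G3 B3 C4

The alto flute sounds a perfect fourth below written, so transpose each written note down a perfect fourth.
F5 → C5
A4 → E4
C4 → G3
E4 → B3
F4 → C4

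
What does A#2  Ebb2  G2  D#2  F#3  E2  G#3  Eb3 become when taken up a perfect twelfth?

A perfect twelfth up from A#2 gives E#4.
Ebb2: a twelfth up reaches B, and 19 semitones makes it Bbb3.
A perfect twelfth up from G2 gives D4.
D#2 up a perfect twelfth is A#3.
F#3 up a perfect twelfth is C#5.
E2 up a perfect twelfth is B3.
G#3 up a perfect twelfth is D#5.
Eb3 up a perfect twelfth is Bb4.

E#4 Bbb3 D4 A#3 C#5 B3 D#5 Bb4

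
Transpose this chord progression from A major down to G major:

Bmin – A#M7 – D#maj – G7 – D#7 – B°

A major down to G major is a major second; each chord root moves by that interval while the quality stays the same.
Bmin: root B down a major second → A, giving Amin.
A#M7: root A# down a major second → G#, giving G#M7.
D#maj: root D# down a major second → C#, giving C#maj.
G7: root G down a major second → F, giving F7.
D#7: root D# down a major second → C#, giving C#7.
B°: root B down a major second → A, giving A°.

Amin G#M7 C#maj F7 C#7 A°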